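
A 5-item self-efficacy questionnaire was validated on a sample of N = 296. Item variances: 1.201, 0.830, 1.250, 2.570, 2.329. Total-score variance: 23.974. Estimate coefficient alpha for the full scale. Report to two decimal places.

sum of item variances = 1.201 + 0.830 + 1.250 + 2.570 + 2.329 = 8.180
α = (k/(k−1))·(1 − sum of item variances/Var(T)) = (5/4)·(1 − 8.180/23.974) = 0.82

coefficient alpha = 0.82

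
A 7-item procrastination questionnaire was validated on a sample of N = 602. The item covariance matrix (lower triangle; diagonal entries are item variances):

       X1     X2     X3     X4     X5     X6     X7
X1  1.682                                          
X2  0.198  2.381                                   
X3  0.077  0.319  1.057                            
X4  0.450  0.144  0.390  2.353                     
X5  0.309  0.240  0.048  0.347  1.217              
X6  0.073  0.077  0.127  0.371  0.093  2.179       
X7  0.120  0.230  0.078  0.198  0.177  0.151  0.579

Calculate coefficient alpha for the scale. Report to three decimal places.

coefficient alpha = 0.495

sum of item variances = 1.682 + 2.381 + 1.057 + 2.353 + 1.217 + 2.179 + 0.579 = 11.448
Σ_{i<j} σ_ij = 4.217
total variance = 11.448 + 2 × 4.217 = 19.882
α = (k/(k−1))·(1 − sum of item variances/total variance) = (7/6)·(1 − 11.448/19.882) = 0.495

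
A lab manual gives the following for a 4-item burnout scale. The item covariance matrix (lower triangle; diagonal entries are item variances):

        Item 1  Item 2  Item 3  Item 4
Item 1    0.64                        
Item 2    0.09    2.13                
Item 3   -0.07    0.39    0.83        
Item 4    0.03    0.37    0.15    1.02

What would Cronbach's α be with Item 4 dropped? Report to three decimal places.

Cronbach's α = 0.278

Remaining items: Item 1, Item 2, Item 3 (k = 3).
ΣVar(i) = 0.64 + 2.13 + 0.83 = 3.60
Var(T) = 3.60 + 2 × 0.41 = 4.42
α (item deleted) = (3/2)·(1 − 3.60/4.42) = 0.278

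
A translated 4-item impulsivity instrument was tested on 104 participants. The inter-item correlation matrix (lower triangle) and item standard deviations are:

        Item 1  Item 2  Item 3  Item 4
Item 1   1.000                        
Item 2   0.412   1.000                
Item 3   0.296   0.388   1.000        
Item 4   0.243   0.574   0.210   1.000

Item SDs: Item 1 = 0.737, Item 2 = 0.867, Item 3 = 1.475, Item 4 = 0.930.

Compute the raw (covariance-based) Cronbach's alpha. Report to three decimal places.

α = 0.640

Σσ²ᵢ = 0.737² + 0.867² + 1.475² + 0.930² = 4.3354
Covariances σ_ij = r_ij · s_i · s_j:
  σ(Item 1,Item 2) = 0.412 × 0.737 × 0.867 = 0.2633
  σ(Item 1,Item 3) = 0.296 × 0.737 × 1.475 = 0.3218
  σ(Item 1,Item 4) = 0.243 × 0.737 × 0.930 = 0.1666
  σ(Item 2,Item 3) = 0.388 × 0.867 × 1.475 = 0.4962
  σ(Item 2,Item 4) = 0.574 × 0.867 × 0.930 = 0.4628
  σ(Item 3,Item 4) = 0.210 × 1.475 × 0.930 = 0.2881
σ²_T = Σσ²ᵢ + 2·Σσ_ij = 4.3354 + 2 × 1.9988 = 8.3330
α = (4/3)·(1 − 4.3354/8.3330) = 0.640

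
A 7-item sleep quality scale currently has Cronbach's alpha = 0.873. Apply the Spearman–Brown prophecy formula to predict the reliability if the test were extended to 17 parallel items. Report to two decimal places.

predicted reliability = 0.94

Length factor m = 17/7 = 2.4286
α' = m·α / (1 + (m−1)·α)
   = 17/7 × 0.873 / (1 + (17/7 − 1) × 0.873)
   = 2.1201 / 2.2471 = 0.94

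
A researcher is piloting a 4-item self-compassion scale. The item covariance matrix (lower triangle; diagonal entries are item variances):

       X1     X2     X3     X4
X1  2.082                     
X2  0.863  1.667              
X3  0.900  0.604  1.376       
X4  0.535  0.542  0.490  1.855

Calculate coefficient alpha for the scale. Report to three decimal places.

α = 0.707

sum of item variances = 2.082 + 1.667 + 1.376 + 1.855 = 6.980
Σ_{i<j} σ_ij = 3.934
Var(T) = 6.980 + 2 × 3.934 = 14.848
α = (k/(k−1))·(1 − sum of item variances/Var(T)) = (4/3)·(1 − 6.980/14.848) = 0.707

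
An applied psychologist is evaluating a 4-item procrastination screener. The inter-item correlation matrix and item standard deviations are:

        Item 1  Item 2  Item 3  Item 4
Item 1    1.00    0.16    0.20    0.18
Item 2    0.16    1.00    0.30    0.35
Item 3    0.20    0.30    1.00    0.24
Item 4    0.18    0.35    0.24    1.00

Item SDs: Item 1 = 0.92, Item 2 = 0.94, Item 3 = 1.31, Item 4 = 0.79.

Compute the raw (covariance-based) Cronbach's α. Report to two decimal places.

Cronbach's α = 0.54

Σσ²ᵢ = 0.92² + 0.94² + 1.31² + 0.79² = 4.0702
Covariances σ_ij = r_ij · s_i · s_j:
  σ(Item 1,Item 2) = 0.16 × 0.92 × 0.94 = 0.1384
  σ(Item 1,Item 3) = 0.20 × 0.92 × 1.31 = 0.2410
  σ(Item 1,Item 4) = 0.18 × 0.92 × 0.79 = 0.1308
  σ(Item 2,Item 3) = 0.30 × 0.94 × 1.31 = 0.3694
  σ(Item 2,Item 4) = 0.35 × 0.94 × 0.79 = 0.2599
  σ(Item 3,Item 4) = 0.24 × 1.31 × 0.79 = 0.2484
σ²_T = Σσ²ᵢ + 2·Σσ_ij = 4.0702 + 2 × 1.3879 = 6.8460
α = (4/3)·(1 − 4.0702/6.8460) = 0.54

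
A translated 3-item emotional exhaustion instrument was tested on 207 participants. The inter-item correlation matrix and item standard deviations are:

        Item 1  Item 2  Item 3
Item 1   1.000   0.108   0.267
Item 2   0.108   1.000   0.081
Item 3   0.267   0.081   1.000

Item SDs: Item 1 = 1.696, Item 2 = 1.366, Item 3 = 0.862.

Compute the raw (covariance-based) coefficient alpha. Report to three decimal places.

α = 0.317

Σσ²ᵢ = 1.696² + 1.366² + 0.862² = 5.4854
Covariances σ_ij = r_ij · s_i · s_j:
  σ(Item 1,Item 2) = 0.108 × 1.696 × 1.366 = 0.2502
  σ(Item 1,Item 3) = 0.267 × 1.696 × 0.862 = 0.3903
  σ(Item 2,Item 3) = 0.081 × 1.366 × 0.862 = 0.0954
σ²_T = Σσ²ᵢ + 2·Σσ_ij = 5.4854 + 2 × 0.7359 = 6.9572
α = (3/2)·(1 − 5.4854/6.9572) = 0.317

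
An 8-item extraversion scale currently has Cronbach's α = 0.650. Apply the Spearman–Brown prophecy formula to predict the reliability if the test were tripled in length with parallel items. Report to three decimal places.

Length factor m = 3
α' = m·α / (1 + (m−1)·α)
   = 3 × 0.650 / (1 + (3 − 1) × 0.650)
   = 1.9500 / 2.3000 = 0.848

predicted reliability = 0.848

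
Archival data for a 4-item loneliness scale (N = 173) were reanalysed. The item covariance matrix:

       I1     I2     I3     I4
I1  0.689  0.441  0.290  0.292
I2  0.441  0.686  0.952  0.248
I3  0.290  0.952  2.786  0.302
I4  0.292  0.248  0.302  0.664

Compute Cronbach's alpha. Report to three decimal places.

α = 0.682

Σσ²ᵢ = 0.689 + 0.686 + 2.786 + 0.664 = 4.825
Sum of off-diagonal covariances = 2.525
Var(T) = 4.825 + 2 × 2.525 = 9.875
α = (k/(k−1))·(1 − Σσ²ᵢ/Var(T)) = (4/3)·(1 − 4.825/9.875) = 0.682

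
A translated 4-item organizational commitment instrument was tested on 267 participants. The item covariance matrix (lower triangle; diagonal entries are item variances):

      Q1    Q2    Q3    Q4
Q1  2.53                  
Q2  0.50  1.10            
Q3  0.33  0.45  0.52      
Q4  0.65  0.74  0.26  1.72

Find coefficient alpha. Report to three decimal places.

Σσᵢ² = 2.53 + 1.10 + 0.52 + 1.72 = 5.87
Σ_{i<j} σ_ij = 2.93
σ²_total = 5.87 + 2 × 2.93 = 11.73
α = (k/(k−1))·(1 − Σσᵢ²/σ²_total) = (4/3)·(1 − 5.87/11.73) = 0.666

coefficient alpha = 0.666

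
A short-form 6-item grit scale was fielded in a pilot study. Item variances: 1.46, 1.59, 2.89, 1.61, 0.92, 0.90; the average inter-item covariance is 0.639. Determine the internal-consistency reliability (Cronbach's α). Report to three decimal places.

Σσᵢ² = 1.46 + 1.59 + 2.89 + 1.61 + 0.92 + 0.90 = 9.37
Sum of the 15 distinct covariances = 15 × 0.639 = 9.585
σ²_T = Σσᵢ² + 2·Σcov = 9.37 + 2 × 9.585 = 28.540
α = (6/5)·(1 − 9.37/28.540) = 0.806

Cronbach's α = 0.806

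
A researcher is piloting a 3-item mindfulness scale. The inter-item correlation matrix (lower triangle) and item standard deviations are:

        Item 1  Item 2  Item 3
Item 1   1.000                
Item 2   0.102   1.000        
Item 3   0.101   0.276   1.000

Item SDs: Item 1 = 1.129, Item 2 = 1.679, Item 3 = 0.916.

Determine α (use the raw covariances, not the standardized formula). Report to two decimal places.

Σσ²ᵢ = 1.129² + 1.679² + 0.916² = 4.9327
Covariances σ_ij = r_ij · s_i · s_j:
  σ(Item 1,Item 2) = 0.102 × 1.129 × 1.679 = 0.1934
  σ(Item 1,Item 3) = 0.101 × 1.129 × 0.916 = 0.1045
  σ(Item 2,Item 3) = 0.276 × 1.679 × 0.916 = 0.4245
σ²_T = Σσ²ᵢ + 2·Σσ_ij = 4.9327 + 2 × 0.7224 = 6.3775
α = (3/2)·(1 − 4.9327/6.3775) = 0.34

α = 0.34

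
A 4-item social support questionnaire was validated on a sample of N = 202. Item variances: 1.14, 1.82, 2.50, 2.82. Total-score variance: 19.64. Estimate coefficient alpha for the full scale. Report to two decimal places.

sum of item variances = 1.14 + 1.82 + 2.50 + 2.82 = 8.28
α = (k/(k−1))·(1 − sum of item variances/Var(T)) = (4/3)·(1 − 8.28/19.64) = 0.77

coefficient alpha = 0.77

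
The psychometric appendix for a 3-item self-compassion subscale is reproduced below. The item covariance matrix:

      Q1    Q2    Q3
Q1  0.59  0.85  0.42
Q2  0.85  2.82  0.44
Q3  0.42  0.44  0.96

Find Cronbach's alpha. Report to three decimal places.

Σσᵢ² = 0.59 + 2.82 + 0.96 = 4.37
Σ_{i<j} σ_ij = 1.71
Var(T) = 4.37 + 2 × 1.71 = 7.79
α = (k/(k−1))·(1 − Σσᵢ²/Var(T)) = (3/2)·(1 − 4.37/7.79) = 0.659

Cronbach's alpha = 0.659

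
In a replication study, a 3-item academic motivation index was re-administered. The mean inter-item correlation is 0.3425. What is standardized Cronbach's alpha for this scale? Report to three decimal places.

α = 0.610

Standardized α = k·r̄ / (1 + (k−1)·r̄) = 3 × 0.3425 / (1 + 2 × 0.3425)
  = 1.0275 / 1.6850 = 0.610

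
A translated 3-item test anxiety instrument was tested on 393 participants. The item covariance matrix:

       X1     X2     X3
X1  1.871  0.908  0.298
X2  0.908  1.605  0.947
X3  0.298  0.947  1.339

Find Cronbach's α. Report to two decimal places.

α = 0.71

sum of item variances = 1.871 + 1.605 + 1.339 = 4.815
Σ_{i<j} σ_ij = 2.153
Var(T) = 4.815 + 2 × 2.153 = 9.121
α = (k/(k−1))·(1 − sum of item variances/Var(T)) = (3/2)·(1 − 4.815/9.121) = 0.71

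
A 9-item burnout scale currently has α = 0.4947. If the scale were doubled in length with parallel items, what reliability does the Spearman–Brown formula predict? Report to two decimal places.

Length factor m = 2
α' = m·α / (1 + (m−1)·α)
   = 2 × 0.4947 / (1 + (2 − 1) × 0.4947)
   = 0.9894 / 1.4947 = 0.66

predicted reliability = 0.66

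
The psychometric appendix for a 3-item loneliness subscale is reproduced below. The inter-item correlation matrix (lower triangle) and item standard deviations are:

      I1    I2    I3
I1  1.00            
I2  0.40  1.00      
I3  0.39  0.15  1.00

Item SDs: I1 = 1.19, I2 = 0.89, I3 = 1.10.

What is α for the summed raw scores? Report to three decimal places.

α = 0.581

Σσ²ᵢ = 1.19² + 0.89² + 1.10² = 3.4182
Covariances σ_ij = r_ij · s_i · s_j:
  σ(I1,I2) = 0.40 × 1.19 × 0.89 = 0.4236
  σ(I1,I3) = 0.39 × 1.19 × 1.10 = 0.5105
  σ(I2,I3) = 0.15 × 0.89 × 1.10 = 0.1469
σ²_T = Σσ²ᵢ + 2·Σσ_ij = 3.4182 + 2 × 1.0810 = 5.5802
α = (3/2)·(1 − 3.4182/5.5802) = 0.581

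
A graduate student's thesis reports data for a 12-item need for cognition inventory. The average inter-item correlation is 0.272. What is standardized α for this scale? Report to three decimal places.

Standardized α = k·r̄ / (1 + (k−1)·r̄) = 12 × 0.272 / (1 + 11 × 0.272)
  = 3.2640 / 3.9920 = 0.818

standardized α = 0.818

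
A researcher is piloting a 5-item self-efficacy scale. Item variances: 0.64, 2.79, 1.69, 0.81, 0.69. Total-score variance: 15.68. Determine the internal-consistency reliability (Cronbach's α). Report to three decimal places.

α = 0.722

Σσ²ᵢ = 0.64 + 2.79 + 1.69 + 0.81 + 0.69 = 6.62
α = (k/(k−1))·(1 − Σσ²ᵢ/total variance) = (5/4)·(1 − 6.62/15.68) = 0.722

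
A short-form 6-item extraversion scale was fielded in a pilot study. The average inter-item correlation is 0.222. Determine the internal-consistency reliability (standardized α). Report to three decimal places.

Standardized α = k·r̄ / (1 + (k−1)·r̄) = 6 × 0.222 / (1 + 5 × 0.222)
  = 1.3320 / 2.1100 = 0.631

α = 0.631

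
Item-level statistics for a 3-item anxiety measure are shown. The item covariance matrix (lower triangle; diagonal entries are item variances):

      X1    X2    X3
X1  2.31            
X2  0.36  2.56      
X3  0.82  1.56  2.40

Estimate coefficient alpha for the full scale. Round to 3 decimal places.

Σσᵢ² = 2.31 + 2.56 + 2.40 = 7.27
Σ_{i<j} σ_ij = 2.74
σ²_T = 7.27 + 2 × 2.74 = 12.75
α = (k/(k−1))·(1 − Σσᵢ²/σ²_T) = (3/2)·(1 − 7.27/12.75) = 0.645

α = 0.645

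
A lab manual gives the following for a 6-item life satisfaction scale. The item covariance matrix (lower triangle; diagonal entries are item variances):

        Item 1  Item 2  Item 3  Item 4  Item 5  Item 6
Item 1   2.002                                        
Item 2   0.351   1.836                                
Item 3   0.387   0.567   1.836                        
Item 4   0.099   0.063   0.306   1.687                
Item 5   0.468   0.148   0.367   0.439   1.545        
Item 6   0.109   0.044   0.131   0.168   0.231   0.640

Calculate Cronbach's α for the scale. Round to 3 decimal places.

Cronbach's α = 0.538

Σσᵢ² = 2.002 + 1.836 + 1.836 + 1.687 + 1.545 + 0.640 = 9.546
Sum of the distinct covariances = 3.878
Var(T) = 9.546 + 2 × 3.878 = 17.302
α = (k/(k−1))·(1 − Σσᵢ²/Var(T)) = (6/5)·(1 − 9.546/17.302) = 0.538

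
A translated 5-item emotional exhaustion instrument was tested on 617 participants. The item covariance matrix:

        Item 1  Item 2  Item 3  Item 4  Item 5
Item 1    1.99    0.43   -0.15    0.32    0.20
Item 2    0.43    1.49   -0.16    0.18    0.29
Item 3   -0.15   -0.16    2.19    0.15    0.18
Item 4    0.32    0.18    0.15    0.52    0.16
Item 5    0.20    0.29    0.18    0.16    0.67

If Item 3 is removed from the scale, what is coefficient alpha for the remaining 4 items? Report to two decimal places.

α = 0.54

Remaining items: Item 1, Item 2, Item 4, Item 5 (k = 4).
Σσᵢ² = 1.99 + 1.49 + 0.52 + 0.67 = 4.67
total variance = 4.67 + 2 × 1.58 = 7.83
α (item deleted) = (4/3)·(1 − 4.67/7.83) = 0.54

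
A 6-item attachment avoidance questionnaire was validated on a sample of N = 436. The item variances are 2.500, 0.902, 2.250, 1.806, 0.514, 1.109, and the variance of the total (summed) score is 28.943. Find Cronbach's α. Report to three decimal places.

sum of item variances = 2.500 + 0.902 + 2.250 + 1.806 + 0.514 + 1.109 = 9.081
α = (k/(k−1))·(1 − sum of item variances/σ²_total) = (6/5)·(1 − 9.081/28.943) = 0.823

α = 0.823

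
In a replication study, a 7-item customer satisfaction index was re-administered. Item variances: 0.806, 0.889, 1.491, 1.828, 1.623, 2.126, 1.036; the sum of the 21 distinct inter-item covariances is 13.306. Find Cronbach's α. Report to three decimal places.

Cronbach's α = 0.853

sum of item variances = 0.806 + 0.889 + 1.491 + 1.828 + 1.623 + 2.126 + 1.036 = 9.799
Sum of distinct covariances = 13.306
total variance = sum of item variances + 2·Σcov = 9.799 + 2 × 13.306 = 36.411
α = (7/6)·(1 − 9.799/36.411) = 0.853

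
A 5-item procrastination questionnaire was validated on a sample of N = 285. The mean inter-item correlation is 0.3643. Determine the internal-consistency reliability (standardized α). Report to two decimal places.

standardized α = 0.74

Standardized α = k·r̄ / (1 + (k−1)·r̄) = 5 × 0.3643 / (1 + 4 × 0.3643)
  = 1.8215 / 2.4572 = 0.74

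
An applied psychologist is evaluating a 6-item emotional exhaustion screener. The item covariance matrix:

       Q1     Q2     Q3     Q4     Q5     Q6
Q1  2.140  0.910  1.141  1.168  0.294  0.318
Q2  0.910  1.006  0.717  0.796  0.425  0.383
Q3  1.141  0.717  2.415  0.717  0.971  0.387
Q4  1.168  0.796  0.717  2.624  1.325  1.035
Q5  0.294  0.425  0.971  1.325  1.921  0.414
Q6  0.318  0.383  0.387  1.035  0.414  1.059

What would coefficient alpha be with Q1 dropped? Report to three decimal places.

Remaining items: Q2, Q3, Q4, Q5, Q6 (k = 5).
Σσᵢ² = 1.006 + 2.415 + 2.624 + 1.921 + 1.059 = 9.025
Var(T) = 9.025 + 2 × 7.170 = 23.365
α (item deleted) = (5/4)·(1 − 9.025/23.365) = 0.767

coefficient alpha = 0.767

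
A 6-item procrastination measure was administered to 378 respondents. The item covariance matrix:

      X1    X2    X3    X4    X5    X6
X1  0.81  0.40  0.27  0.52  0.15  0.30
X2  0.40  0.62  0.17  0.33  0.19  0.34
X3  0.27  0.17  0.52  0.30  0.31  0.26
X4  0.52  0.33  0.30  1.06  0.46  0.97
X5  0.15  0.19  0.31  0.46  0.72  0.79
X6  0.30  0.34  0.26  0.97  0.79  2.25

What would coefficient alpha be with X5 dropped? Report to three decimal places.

Remaining items: X1, X2, X3, X4, X6 (k = 5).
Σσ²ᵢ = 0.81 + 0.62 + 0.52 + 1.06 + 2.25 = 5.26
total variance = 5.26 + 2 × 3.86 = 12.98
α (item deleted) = (5/4)·(1 − 5.26/12.98) = 0.743

α = 0.743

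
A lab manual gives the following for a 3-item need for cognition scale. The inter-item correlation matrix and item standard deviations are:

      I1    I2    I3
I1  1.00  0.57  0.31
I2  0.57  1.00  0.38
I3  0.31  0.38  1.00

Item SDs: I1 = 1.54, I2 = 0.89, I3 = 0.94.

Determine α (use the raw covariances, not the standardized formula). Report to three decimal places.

α = 0.650

Σσ²ᵢ = 1.54² + 0.89² + 0.94² = 4.0473
Covariances σ_ij = r_ij · s_i · s_j:
  σ(I1,I2) = 0.57 × 1.54 × 0.89 = 0.7812
  σ(I1,I3) = 0.31 × 1.54 × 0.94 = 0.4488
  σ(I2,I3) = 0.38 × 0.89 × 0.94 = 0.3179
σ²_T = Σσ²ᵢ + 2·Σσ_ij = 4.0473 + 2 × 1.5479 = 7.1431
α = (3/2)·(1 − 4.0473/7.1431) = 0.650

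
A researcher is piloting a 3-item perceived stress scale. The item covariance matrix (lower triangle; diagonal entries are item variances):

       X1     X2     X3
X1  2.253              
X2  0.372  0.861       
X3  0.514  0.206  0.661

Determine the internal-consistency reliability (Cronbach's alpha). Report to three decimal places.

Σσ²ᵢ = 2.253 + 0.861 + 0.661 = 3.775
Sum of off-diagonal covariances = 1.092
total variance = 3.775 + 2 × 1.092 = 5.959
α = (k/(k−1))·(1 − Σσ²ᵢ/total variance) = (3/2)·(1 − 3.775/5.959) = 0.550

α = 0.550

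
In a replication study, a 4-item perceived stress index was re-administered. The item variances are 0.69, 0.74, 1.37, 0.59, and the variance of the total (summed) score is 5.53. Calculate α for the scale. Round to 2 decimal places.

ΣVar(i) = 0.69 + 0.74 + 1.37 + 0.59 = 3.39
α = (k/(k−1))·(1 − ΣVar(i)/total variance) = (4/3)·(1 − 3.39/5.53) = 0.52

α = 0.52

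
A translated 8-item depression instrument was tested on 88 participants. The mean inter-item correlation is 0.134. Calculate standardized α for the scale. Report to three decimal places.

Standardized α = k·r̄ / (1 + (k−1)·r̄) = 8 × 0.134 / (1 + 7 × 0.134)
  = 1.0720 / 1.9380 = 0.553

standardized α = 0.553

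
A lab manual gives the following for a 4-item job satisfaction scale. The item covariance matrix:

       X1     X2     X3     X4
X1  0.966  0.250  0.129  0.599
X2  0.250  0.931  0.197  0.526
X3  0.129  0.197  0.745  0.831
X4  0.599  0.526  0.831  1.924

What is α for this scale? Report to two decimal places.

α = 0.70

ΣVar(i) = 0.966 + 0.931 + 0.745 + 1.924 = 4.566
Σ_{i<j} σ_ij = 2.532
Var(T) = 4.566 + 2 × 2.532 = 9.630
α = (k/(k−1))·(1 − ΣVar(i)/Var(T)) = (4/3)·(1 − 4.566/9.630) = 0.70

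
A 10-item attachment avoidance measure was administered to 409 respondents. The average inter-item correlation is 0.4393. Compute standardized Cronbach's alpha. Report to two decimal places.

α = 0.89

Standardized α = k·r̄ / (1 + (k−1)·r̄) = 10 × 0.4393 / (1 + 9 × 0.4393)
  = 4.3930 / 4.9537 = 0.89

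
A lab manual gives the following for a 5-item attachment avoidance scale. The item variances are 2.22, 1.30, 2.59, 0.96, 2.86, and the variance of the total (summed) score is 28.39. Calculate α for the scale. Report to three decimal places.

ΣVar(i) = 2.22 + 1.30 + 2.59 + 0.96 + 2.86 = 9.93
α = (k/(k−1))·(1 − ΣVar(i)/σ²_T) = (5/4)·(1 − 9.93/28.39) = 0.813

α = 0.813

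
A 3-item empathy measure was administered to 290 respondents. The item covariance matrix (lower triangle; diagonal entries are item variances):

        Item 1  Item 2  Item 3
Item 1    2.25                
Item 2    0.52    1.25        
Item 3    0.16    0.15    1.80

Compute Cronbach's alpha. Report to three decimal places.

Cronbach's alpha = 0.358

Σσ²ᵢ = 2.25 + 1.25 + 1.80 = 5.30
Σ_{i<j} σ_ij = 0.83
σ²_total = 5.30 + 2 × 0.83 = 6.96
α = (k/(k−1))·(1 − Σσ²ᵢ/σ²_total) = (3/2)·(1 − 5.30/6.96) = 0.358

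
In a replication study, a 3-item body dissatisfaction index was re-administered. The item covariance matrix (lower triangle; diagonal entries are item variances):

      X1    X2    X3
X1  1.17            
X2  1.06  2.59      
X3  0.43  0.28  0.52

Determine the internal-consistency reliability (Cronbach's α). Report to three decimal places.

Cronbach's α = 0.679

Σσ²ᵢ = 1.17 + 2.59 + 0.52 = 4.28
Sum of the distinct covariances = 1.77
total variance = 4.28 + 2 × 1.77 = 7.82
α = (k/(k−1))·(1 − Σσ²ᵢ/total variance) = (3/2)·(1 − 4.28/7.82) = 0.679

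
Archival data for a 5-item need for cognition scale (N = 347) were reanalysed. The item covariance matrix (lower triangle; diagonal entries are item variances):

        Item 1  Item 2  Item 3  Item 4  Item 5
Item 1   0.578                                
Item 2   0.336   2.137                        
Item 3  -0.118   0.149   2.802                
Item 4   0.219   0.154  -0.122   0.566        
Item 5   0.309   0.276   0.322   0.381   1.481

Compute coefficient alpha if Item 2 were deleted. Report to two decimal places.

Remaining items: Item 1, Item 3, Item 4, Item 5 (k = 4).
Σσᵢ² = 0.578 + 2.802 + 0.566 + 1.481 = 5.427
σ²_total = 5.427 + 2 × 0.991 = 7.409
α (item deleted) = (4/3)·(1 − 5.427/7.409) = 0.36

coefficient alpha = 0.36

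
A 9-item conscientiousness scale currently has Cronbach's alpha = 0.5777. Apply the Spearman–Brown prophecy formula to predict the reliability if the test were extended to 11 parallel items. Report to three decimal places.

Length factor m = 11/9 = 1.2222
α' = m·α / (1 + (m−1)·α)
   = 11/9 × 0.5777 / (1 + (11/9 − 1) × 0.5777)
   = 0.7061 / 1.1284 = 0.626

predicted reliability = 0.626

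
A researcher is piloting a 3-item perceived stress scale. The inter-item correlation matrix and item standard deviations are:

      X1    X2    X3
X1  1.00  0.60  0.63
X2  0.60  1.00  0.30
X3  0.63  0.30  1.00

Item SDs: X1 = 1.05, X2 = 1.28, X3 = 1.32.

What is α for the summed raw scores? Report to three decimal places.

Σσ²ᵢ = 1.05² + 1.28² + 1.32² = 4.4833
Covariances σ_ij = r_ij · s_i · s_j:
  σ(X1,X2) = 0.60 × 1.05 × 1.28 = 0.8064
  σ(X1,X3) = 0.63 × 1.05 × 1.32 = 0.8732
  σ(X2,X3) = 0.30 × 1.28 × 1.32 = 0.5069
σ²_T = Σσ²ᵢ + 2·Σσ_ij = 4.4833 + 2 × 2.1865 = 8.8563
α = (3/2)·(1 − 4.4833/8.8563) = 0.741

α = 0.741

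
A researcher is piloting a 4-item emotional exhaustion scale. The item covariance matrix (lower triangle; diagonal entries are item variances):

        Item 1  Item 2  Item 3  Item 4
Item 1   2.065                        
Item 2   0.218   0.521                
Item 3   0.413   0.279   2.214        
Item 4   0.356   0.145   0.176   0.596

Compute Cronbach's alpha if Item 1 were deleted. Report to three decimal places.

Remaining items: Item 2, Item 3, Item 4 (k = 3).
Σσᵢ² = 0.521 + 2.214 + 0.596 = 3.331
Var(T) = 3.331 + 2 × 0.600 = 4.531
α (item deleted) = (3/2)·(1 − 3.331/4.531) = 0.397

Cronbach's alpha = 0.397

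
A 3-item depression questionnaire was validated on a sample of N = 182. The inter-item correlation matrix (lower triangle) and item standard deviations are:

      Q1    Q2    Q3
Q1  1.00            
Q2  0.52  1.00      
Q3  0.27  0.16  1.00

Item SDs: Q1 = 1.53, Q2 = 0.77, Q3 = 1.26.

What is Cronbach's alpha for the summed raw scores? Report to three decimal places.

Σσ²ᵢ = 1.53² + 0.77² + 1.26² = 4.5214
Covariances σ_ij = r_ij · s_i · s_j:
  σ(Q1,Q2) = 0.52 × 1.53 × 0.77 = 0.6126
  σ(Q1,Q3) = 0.27 × 1.53 × 1.26 = 0.5205
  σ(Q2,Q3) = 0.16 × 0.77 × 1.26 = 0.1552
σ²_T = Σσ²ᵢ + 2·Σσ_ij = 4.5214 + 2 × 1.2883 = 7.0980
α = (3/2)·(1 − 4.5214/7.0980) = 0.545

α = 0.545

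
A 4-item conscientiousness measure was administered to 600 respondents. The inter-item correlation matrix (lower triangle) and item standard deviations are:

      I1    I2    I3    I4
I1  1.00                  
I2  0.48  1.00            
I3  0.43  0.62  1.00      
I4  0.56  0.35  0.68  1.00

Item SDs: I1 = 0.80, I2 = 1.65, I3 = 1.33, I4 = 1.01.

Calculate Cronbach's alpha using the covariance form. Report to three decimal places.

α = 0.785

Σσ²ᵢ = 0.80² + 1.65² + 1.33² + 1.01² = 6.1515
Covariances σ_ij = r_ij · s_i · s_j:
  σ(I1,I2) = 0.48 × 0.80 × 1.65 = 0.6336
  σ(I1,I3) = 0.43 × 0.80 × 1.33 = 0.4575
  σ(I1,I4) = 0.56 × 0.80 × 1.01 = 0.4525
  σ(I2,I3) = 0.62 × 1.65 × 1.33 = 1.3606
  σ(I2,I4) = 0.35 × 1.65 × 1.01 = 0.5833
  σ(I3,I4) = 0.68 × 1.33 × 1.01 = 0.9134
σ²_T = Σσ²ᵢ + 2·Σσ_ij = 6.1515 + 2 × 4.4009 = 14.9533
α = (4/3)·(1 − 6.1515/14.9533) = 0.785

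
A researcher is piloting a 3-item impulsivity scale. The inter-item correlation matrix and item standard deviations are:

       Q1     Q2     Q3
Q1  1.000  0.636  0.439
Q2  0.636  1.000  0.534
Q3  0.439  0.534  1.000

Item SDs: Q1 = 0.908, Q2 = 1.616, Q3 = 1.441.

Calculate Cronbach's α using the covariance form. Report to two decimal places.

α = 0.75

Σσ²ᵢ = 0.908² + 1.616² + 1.441² = 5.5124
Covariances σ_ij = r_ij · s_i · s_j:
  σ(Q1,Q2) = 0.636 × 0.908 × 1.616 = 0.9332
  σ(Q1,Q3) = 0.439 × 0.908 × 1.441 = 0.5744
  σ(Q2,Q3) = 0.534 × 1.616 × 1.441 = 1.2435
σ²_T = Σσ²ᵢ + 2·Σσ_ij = 5.5124 + 2 × 2.7511 = 11.0146
α = (3/2)·(1 − 5.5124/11.0146) = 0.75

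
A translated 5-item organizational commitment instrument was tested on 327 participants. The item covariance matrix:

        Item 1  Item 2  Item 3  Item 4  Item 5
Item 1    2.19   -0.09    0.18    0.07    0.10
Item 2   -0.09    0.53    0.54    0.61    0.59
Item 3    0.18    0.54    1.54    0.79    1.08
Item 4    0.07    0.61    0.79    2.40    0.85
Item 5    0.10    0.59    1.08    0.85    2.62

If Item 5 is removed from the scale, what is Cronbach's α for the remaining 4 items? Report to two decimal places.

Remaining items: Item 1, Item 2, Item 3, Item 4 (k = 4).
Σσᵢ² = 2.19 + 0.53 + 1.54 + 2.40 = 6.66
σ²_T = 6.66 + 2 × 2.10 = 10.86
α (item deleted) = (4/3)·(1 − 6.66/10.86) = 0.52

Cronbach's α = 0.52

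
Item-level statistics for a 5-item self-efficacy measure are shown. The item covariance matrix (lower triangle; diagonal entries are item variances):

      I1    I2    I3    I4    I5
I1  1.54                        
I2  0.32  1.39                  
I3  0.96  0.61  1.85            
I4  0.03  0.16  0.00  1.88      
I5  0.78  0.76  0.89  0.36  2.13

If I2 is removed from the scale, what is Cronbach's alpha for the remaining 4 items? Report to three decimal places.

Remaining items: I1, I3, I4, I5 (k = 4).
Σσ²ᵢ = 1.54 + 1.85 + 1.88 + 2.13 = 7.40
σ²_T = 7.40 + 2 × 3.02 = 13.44
α (item deleted) = (4/3)·(1 − 7.40/13.44) = 0.599

α = 0.599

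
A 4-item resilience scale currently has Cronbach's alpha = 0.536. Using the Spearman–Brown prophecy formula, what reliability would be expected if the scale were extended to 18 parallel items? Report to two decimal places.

predicted reliability = 0.84

Length factor m = 18/4 = 4.5000
α' = m·α / (1 + (m−1)·α)
   = 18/4 × 0.536 / (1 + (18/4 − 1) × 0.536)
   = 2.4120 / 2.8760 = 0.84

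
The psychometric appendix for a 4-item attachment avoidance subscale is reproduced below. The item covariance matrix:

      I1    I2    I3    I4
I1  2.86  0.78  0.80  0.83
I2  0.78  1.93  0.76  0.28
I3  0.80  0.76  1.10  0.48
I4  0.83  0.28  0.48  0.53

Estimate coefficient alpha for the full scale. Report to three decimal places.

sum of item variances = 2.86 + 1.93 + 1.10 + 0.53 = 6.42
Sum of the distinct covariances = 3.93
total variance = 6.42 + 2 × 3.93 = 14.28
α = (k/(k−1))·(1 − sum of item variances/total variance) = (4/3)·(1 − 6.42/14.28) = 0.734

α = 0.734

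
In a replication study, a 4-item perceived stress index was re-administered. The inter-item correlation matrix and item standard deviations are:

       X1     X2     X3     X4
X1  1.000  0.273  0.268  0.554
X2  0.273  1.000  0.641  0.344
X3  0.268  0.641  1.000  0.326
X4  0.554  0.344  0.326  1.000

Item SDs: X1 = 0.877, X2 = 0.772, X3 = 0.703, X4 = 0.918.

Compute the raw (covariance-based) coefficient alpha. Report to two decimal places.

Σσ²ᵢ = 0.877² + 0.772² + 0.703² + 0.918² = 2.7020
Covariances σ_ij = r_ij · s_i · s_j:
  σ(X1,X2) = 0.273 × 0.877 × 0.772 = 0.1848
  σ(X1,X3) = 0.268 × 0.877 × 0.703 = 0.1652
  σ(X1,X4) = 0.554 × 0.877 × 0.918 = 0.4460
  σ(X2,X3) = 0.641 × 0.772 × 0.703 = 0.3479
  σ(X2,X4) = 0.344 × 0.772 × 0.918 = 0.2438
  σ(X3,X4) = 0.326 × 0.703 × 0.918 = 0.2104
σ²_T = Σσ²ᵢ + 2·Σσ_ij = 2.7020 + 2 × 1.5981 = 5.8982
α = (4/3)·(1 − 2.7020/5.8982) = 0.72

α = 0.72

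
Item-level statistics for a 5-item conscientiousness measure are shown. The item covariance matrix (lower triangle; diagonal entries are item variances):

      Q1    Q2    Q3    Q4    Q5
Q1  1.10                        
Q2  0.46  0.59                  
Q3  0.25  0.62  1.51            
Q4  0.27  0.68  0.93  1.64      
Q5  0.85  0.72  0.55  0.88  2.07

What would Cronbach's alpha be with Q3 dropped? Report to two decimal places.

Cronbach's alpha = 0.78

Remaining items: Q1, Q2, Q4, Q5 (k = 4).
sum of item variances = 1.10 + 0.59 + 1.64 + 2.07 = 5.40
total variance = 5.40 + 2 × 3.86 = 13.12
α (item deleted) = (4/3)·(1 − 5.40/13.12) = 0.78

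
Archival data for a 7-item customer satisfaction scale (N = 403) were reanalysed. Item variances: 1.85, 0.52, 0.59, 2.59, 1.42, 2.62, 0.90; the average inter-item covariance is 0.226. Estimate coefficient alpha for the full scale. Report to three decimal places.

sum of item variances = 1.85 + 0.52 + 0.59 + 2.59 + 1.42 + 2.62 + 0.90 = 10.49
Sum of the 21 distinct covariances = 21 × 0.226 = 4.746
total variance = sum of item variances + 2·Σcov = 10.49 + 2 × 4.746 = 19.982
α = (7/6)·(1 − 10.49/19.982) = 0.554

coefficient alpha = 0.554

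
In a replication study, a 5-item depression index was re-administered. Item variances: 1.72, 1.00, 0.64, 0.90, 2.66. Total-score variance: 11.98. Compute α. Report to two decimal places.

Σσᵢ² = 1.72 + 1.00 + 0.64 + 0.90 + 2.66 = 6.92
α = (k/(k−1))·(1 − Σσᵢ²/σ²_T) = (5/4)·(1 − 6.92/11.98) = 0.53

α = 0.53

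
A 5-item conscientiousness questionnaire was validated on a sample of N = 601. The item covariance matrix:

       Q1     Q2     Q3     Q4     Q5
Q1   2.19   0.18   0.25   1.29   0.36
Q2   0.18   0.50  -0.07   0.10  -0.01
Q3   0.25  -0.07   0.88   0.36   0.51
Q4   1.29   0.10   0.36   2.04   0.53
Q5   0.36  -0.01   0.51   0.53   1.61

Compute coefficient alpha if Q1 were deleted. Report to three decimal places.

Remaining items: Q2, Q3, Q4, Q5 (k = 4).
ΣVar(i) = 0.50 + 0.88 + 2.04 + 1.61 = 5.03
σ²_T = 5.03 + 2 × 1.42 = 7.87
α (item deleted) = (4/3)·(1 − 5.03/7.87) = 0.481

α = 0.481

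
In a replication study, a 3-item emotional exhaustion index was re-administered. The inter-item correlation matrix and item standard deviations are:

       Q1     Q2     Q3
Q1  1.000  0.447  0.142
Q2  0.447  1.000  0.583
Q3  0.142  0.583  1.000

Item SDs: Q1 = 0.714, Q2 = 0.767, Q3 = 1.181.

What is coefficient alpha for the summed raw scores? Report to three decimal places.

Σσ²ᵢ = 0.714² + 0.767² + 1.181² = 2.4928
Covariances σ_ij = r_ij · s_i · s_j:
  σ(Q1,Q2) = 0.447 × 0.714 × 0.767 = 0.2448
  σ(Q1,Q3) = 0.142 × 0.714 × 1.181 = 0.1197
  σ(Q2,Q3) = 0.583 × 0.767 × 1.181 = 0.5281
σ²_T = Σσ²ᵢ + 2·Σσ_ij = 2.4928 + 2 × 0.8926 = 4.2780
α = (3/2)·(1 − 2.4928/4.2780) = 0.626

α = 0.626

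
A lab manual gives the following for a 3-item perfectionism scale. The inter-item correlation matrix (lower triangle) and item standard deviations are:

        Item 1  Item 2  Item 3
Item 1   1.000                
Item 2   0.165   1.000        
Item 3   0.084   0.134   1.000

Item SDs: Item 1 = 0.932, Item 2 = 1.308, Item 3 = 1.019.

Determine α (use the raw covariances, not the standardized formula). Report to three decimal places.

Σσ²ᵢ = 0.932² + 1.308² + 1.019² = 3.6178
Covariances σ_ij = r_ij · s_i · s_j:
  σ(Item 1,Item 2) = 0.165 × 0.932 × 1.308 = 0.2011
  σ(Item 1,Item 3) = 0.084 × 0.932 × 1.019 = 0.0798
  σ(Item 2,Item 3) = 0.134 × 1.308 × 1.019 = 0.1786
σ²_T = Σσ²ᵢ + 2·Σσ_ij = 3.6178 + 2 × 0.4595 = 4.5368
α = (3/2)·(1 − 3.6178/4.5368) = 0.304

α = 0.304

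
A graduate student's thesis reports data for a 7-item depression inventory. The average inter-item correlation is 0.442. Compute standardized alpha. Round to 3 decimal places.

Standardized α = k·r̄ / (1 + (k−1)·r̄) = 7 × 0.442 / (1 + 6 × 0.442)
  = 3.0940 / 3.6520 = 0.847

α = 0.847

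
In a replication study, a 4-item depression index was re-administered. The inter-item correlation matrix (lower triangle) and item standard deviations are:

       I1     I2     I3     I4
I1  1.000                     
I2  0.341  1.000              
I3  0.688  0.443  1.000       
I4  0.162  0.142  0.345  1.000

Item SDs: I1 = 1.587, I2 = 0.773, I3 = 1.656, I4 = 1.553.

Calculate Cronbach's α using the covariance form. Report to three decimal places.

Σσ²ᵢ = 1.587² + 0.773² + 1.656² + 1.553² = 8.2702
Covariances σ_ij = r_ij · s_i · s_j:
  σ(I1,I2) = 0.341 × 1.587 × 0.773 = 0.4183
  σ(I1,I3) = 0.688 × 1.587 × 1.656 = 1.8081
  σ(I1,I4) = 0.162 × 1.587 × 1.553 = 0.3993
  σ(I2,I3) = 0.443 × 0.773 × 1.656 = 0.5671
  σ(I2,I4) = 0.142 × 0.773 × 1.553 = 0.1705
  σ(I3,I4) = 0.345 × 1.656 × 1.553 = 0.8873
σ²_T = Σσ²ᵢ + 2·Σσ_ij = 8.2702 + 2 × 4.2506 = 16.7714
α = (4/3)·(1 − 8.2702/16.7714) = 0.676

Cronbach's α = 0.676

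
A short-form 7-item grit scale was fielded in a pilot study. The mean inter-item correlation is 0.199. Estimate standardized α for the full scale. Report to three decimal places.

Standardized α = k·r̄ / (1 + (k−1)·r̄) = 7 × 0.199 / (1 + 6 × 0.199)
  = 1.3930 / 2.1940 = 0.635

α = 0.635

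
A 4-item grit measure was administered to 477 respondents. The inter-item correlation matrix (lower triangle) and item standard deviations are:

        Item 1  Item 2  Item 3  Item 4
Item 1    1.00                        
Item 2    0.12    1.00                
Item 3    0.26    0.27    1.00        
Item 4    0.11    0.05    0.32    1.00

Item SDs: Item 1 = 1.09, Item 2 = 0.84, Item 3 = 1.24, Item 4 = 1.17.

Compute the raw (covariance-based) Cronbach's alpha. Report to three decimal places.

Cronbach's alpha = 0.490

Σσ²ᵢ = 1.09² + 0.84² + 1.24² + 1.17² = 4.8002
Covariances σ_ij = r_ij · s_i · s_j:
  σ(Item 1,Item 2) = 0.12 × 1.09 × 0.84 = 0.1099
  σ(Item 1,Item 3) = 0.26 × 1.09 × 1.24 = 0.3514
  σ(Item 1,Item 4) = 0.11 × 1.09 × 1.17 = 0.1403
  σ(Item 2,Item 3) = 0.27 × 0.84 × 1.24 = 0.2812
  σ(Item 2,Item 4) = 0.05 × 0.84 × 1.17 = 0.0491
  σ(Item 3,Item 4) = 0.32 × 1.24 × 1.17 = 0.4643
σ²_T = Σσ²ᵢ + 2·Σσ_ij = 4.8002 + 2 × 1.3962 = 7.5926
α = (4/3)·(1 − 4.8002/7.5926) = 0.490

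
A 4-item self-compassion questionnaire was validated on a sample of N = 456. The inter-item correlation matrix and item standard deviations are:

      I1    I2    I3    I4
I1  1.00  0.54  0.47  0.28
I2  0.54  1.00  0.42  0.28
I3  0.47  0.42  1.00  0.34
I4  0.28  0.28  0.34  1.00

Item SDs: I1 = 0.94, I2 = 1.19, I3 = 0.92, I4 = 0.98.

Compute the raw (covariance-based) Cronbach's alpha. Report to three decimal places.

Σσ²ᵢ = 0.94² + 1.19² + 0.92² + 0.98² = 4.1065
Covariances σ_ij = r_ij · s_i · s_j:
  σ(I1,I2) = 0.54 × 0.94 × 1.19 = 0.6040
  σ(I1,I3) = 0.47 × 0.94 × 0.92 = 0.4065
  σ(I1,I4) = 0.28 × 0.94 × 0.98 = 0.2579
  σ(I2,I3) = 0.42 × 1.19 × 0.92 = 0.4598
  σ(I2,I4) = 0.28 × 1.19 × 0.98 = 0.3265
  σ(I3,I4) = 0.34 × 0.92 × 0.98 = 0.3065
σ²_T = Σσ²ᵢ + 2·Σσ_ij = 4.1065 + 2 × 2.3612 = 8.8289
α = (4/3)·(1 − 4.1065/8.8289) = 0.713

α = 0.713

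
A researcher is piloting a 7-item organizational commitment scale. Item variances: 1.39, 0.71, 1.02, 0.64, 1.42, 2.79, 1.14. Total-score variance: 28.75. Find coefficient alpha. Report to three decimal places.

α = 0.797

Σσ²ᵢ = 1.39 + 0.71 + 1.02 + 0.64 + 1.42 + 2.79 + 1.14 = 9.11
α = (k/(k−1))·(1 − Σσ²ᵢ/Var(T)) = (7/6)·(1 − 9.11/28.75) = 0.797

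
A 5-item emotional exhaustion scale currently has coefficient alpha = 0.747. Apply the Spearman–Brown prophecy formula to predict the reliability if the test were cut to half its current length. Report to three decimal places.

predicted reliability = 0.596

Length factor m = 1/2
α' = m·α / (1 − (1−m)·α)
   = 1/2 × 0.747 / (1 − (1 − 1/2) × 0.747)
   = 0.3735 / 0.6265 = 0.596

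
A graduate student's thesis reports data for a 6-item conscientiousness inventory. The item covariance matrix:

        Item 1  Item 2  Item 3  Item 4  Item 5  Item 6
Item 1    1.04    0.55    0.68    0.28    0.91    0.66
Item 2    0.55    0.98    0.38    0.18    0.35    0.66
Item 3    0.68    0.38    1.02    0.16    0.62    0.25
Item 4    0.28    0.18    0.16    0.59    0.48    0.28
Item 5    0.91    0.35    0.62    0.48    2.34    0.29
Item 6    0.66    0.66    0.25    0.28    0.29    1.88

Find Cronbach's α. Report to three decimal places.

Cronbach's α = 0.758

Σσᵢ² = 1.04 + 0.98 + 1.02 + 0.59 + 2.34 + 1.88 = 7.85
Σ_{i<j} σ_ij = 6.73
Var(T) = 7.85 + 2 × 6.73 = 21.31
α = (k/(k−1))·(1 − Σσᵢ²/Var(T)) = (6/5)·(1 − 7.85/21.31) = 0.758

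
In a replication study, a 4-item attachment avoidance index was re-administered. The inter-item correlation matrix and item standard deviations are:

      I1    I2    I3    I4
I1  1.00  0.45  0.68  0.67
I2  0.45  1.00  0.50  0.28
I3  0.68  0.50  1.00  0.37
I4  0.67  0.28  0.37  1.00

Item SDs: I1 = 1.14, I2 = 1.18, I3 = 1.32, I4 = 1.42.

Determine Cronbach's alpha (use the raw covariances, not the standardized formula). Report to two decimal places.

Σσ²ᵢ = 1.14² + 1.18² + 1.32² + 1.42² = 6.4508
Covariances σ_ij = r_ij · s_i · s_j:
  σ(I1,I2) = 0.45 × 1.14 × 1.18 = 0.6053
  σ(I1,I3) = 0.68 × 1.14 × 1.32 = 1.0233
  σ(I1,I4) = 0.67 × 1.14 × 1.42 = 1.0846
  σ(I2,I3) = 0.50 × 1.18 × 1.32 = 0.7788
  σ(I2,I4) = 0.28 × 1.18 × 1.42 = 0.4692
  σ(I3,I4) = 0.37 × 1.32 × 1.42 = 0.6935
σ²_T = Σσ²ᵢ + 2·Σσ_ij = 6.4508 + 2 × 4.6547 = 15.7602
α = (4/3)·(1 − 6.4508/15.7602) = 0.79

α = 0.79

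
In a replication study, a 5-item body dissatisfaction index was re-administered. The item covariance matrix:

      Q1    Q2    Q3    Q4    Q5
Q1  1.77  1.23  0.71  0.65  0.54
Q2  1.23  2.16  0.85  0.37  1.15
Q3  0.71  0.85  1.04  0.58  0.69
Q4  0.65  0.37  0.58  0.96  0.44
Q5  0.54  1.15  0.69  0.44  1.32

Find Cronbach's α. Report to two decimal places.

Cronbach's α = 0.83

Σσ²ᵢ = 1.77 + 2.16 + 1.04 + 0.96 + 1.32 = 7.25
Σ_{i<j} σ_ij = 7.21
σ²_total = 7.25 + 2 × 7.21 = 21.67
α = (k/(k−1))·(1 − Σσ²ᵢ/σ²_total) = (5/4)·(1 − 7.25/21.67) = 0.83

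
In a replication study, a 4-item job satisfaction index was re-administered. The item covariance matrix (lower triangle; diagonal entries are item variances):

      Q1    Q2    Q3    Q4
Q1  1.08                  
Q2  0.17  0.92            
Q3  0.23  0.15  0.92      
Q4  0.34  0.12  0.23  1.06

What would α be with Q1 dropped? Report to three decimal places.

α = 0.385

Remaining items: Q2, Q3, Q4 (k = 3).
sum of item variances = 0.92 + 0.92 + 1.06 = 2.90
σ²_T = 2.90 + 2 × 0.50 = 3.90
α (item deleted) = (3/2)·(1 − 2.90/3.90) = 0.385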